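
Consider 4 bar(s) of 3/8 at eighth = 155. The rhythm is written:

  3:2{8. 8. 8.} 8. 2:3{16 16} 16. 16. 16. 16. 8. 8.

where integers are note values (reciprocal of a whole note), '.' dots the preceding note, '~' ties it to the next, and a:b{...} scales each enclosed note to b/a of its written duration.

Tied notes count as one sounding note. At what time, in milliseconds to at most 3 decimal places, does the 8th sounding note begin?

note 8 onset = 27/4b = 2612.903ms

1. 0.0ms @ 0 + 387.097ms (1)
2. 387.097ms @ 1 + 387.097ms (1)
3. 774.194ms @ 2 + 387.097ms (1)
4. 1161.29ms @ 3 + 580.645ms (3/2)
5. 1741.935ms @ 9/2 + 290.323ms (3/4)
6. 2032.258ms @ 21/4 + 290.323ms (3/4)
7. 2322.581ms @ 6 + 290.323ms (3/4)
8. 2612.903ms @ 27/4 + 290.323ms (3/4)
9. 2903.226ms @ 15/2 + 290.323ms (3/4)
10. 3193.548ms @ 33/4 + 290.323ms (3/4)
11. 3483.871ms @ 9 + 580.645ms (3/2)
12. 4064.516ms @ 21/2 + 580.645ms (3/2)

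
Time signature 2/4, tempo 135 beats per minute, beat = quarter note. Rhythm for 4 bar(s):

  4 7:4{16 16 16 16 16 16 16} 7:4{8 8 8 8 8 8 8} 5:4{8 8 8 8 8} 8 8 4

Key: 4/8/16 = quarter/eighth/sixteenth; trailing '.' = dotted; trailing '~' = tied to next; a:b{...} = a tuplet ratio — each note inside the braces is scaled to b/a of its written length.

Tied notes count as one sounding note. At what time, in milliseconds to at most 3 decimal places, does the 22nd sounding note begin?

1. 0.0ms @ 0 + 444.444ms (1)
2. 444.444ms @ 1 + 63.492ms (1/7)
3. 507.937ms @ 8/7 + 63.492ms (1/7)
4. 571.429ms @ 9/7 + 63.492ms (1/7)
5. 634.921ms @ 10/7 + 63.492ms (1/7)
6. 698.413ms @ 11/7 + 63.492ms (1/7)
7. 761.905ms @ 12/7 + 63.492ms (1/7)
8. 825.397ms @ 13/7 + 63.492ms (1/7)
9. 888.889ms @ 2 + 126.984ms (2/7)
10. 1015.873ms @ 16/7 + 126.984ms (2/7)
11. 1142.857ms @ 18/7 + 126.984ms (2/7)
12. 1269.841ms @ 20/7 + 126.984ms (2/7)
13. 1396.825ms @ 22/7 + 126.984ms (2/7)
14. 1523.81ms @ 24/7 + 126.984ms (2/7)
15. 1650.794ms @ 26/7 + 126.984ms (2/7)
16. 1777.778ms @ 4 + 177.778ms (2/5)
17. 1955.556ms @ 22/5 + 177.778ms (2/5)
18. 2133.333ms @ 24/5 + 177.778ms (2/5)
19. 2311.111ms @ 26/5 + 177.778ms (2/5)
20. 2488.889ms @ 28/5 + 177.778ms (2/5)
21. 2666.667ms @ 6 + 222.222ms (1/2)
22. 2888.889ms @ 13/2 + 222.222ms (1/2)
23. 3111.111ms @ 7 + 444.444ms (1)

note 22 onset = 13/2b = 2888.889ms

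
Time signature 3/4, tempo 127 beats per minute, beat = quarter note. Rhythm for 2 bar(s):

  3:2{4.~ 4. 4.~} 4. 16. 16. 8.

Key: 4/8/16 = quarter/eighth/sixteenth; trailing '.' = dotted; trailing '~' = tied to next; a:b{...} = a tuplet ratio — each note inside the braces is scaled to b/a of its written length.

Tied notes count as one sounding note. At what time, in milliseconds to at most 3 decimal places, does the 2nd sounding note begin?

note 2 onset = 2b = 944.882ms

1. 0.0ms @ 0 + 944.882ms (2)
2. 944.882ms @ 2 + 1181.102ms (5/2)
3. 2125.984ms @ 9/2 + 177.165ms (3/8)
4. 2303.15ms @ 39/8 + 177.165ms (3/8)
5. 2480.315ms @ 21/4 + 354.331ms (3/4)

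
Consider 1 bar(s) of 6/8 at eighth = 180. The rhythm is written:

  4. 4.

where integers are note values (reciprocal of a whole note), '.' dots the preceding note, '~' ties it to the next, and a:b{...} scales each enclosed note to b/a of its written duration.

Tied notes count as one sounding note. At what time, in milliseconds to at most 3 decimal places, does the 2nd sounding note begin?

1. 0.0ms @ 0 + 1000.0ms (3)
2. 1000.0ms @ 3 + 1000.0ms (3)

note 2 onset = 3b = 1000.0ms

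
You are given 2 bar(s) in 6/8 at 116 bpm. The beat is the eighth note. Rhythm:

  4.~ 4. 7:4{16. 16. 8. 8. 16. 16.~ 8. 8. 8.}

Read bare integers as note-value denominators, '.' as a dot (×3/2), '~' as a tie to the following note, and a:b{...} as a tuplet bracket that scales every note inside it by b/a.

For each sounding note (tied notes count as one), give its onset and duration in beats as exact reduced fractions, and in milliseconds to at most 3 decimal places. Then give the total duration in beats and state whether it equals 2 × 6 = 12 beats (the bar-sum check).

1) 0.0ms=0b +3103.448ms=6b
2) 3103.448ms=6b +221.675ms=3/7b
3) 3325.123ms=45/7b +221.675ms=3/7b
4) 3546.798ms=48/7b +443.35ms=6/7b
5) 3990.148ms=54/7b +443.35ms=6/7b
6) 4433.498ms=60/7b +221.675ms=3/7b
7) 4655.172ms=9b +665.025ms=9/7b
8) 5320.197ms=72/7b +443.35ms=6/7b
9) 5763.547ms=78/7b +443.35ms=6/7b
Σ=12b of 12 (116bpm 6/8) — PASS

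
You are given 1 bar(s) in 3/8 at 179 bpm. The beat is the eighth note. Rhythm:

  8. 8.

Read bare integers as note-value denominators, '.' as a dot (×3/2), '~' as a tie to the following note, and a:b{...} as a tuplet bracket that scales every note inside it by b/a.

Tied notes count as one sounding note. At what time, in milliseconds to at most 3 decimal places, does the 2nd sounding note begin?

note 2 onset = 3/2b = 502.793ms

1. 0.0ms @ 0 + 502.793ms (3/2)
2. 502.793ms @ 3/2 + 502.793ms (3/2)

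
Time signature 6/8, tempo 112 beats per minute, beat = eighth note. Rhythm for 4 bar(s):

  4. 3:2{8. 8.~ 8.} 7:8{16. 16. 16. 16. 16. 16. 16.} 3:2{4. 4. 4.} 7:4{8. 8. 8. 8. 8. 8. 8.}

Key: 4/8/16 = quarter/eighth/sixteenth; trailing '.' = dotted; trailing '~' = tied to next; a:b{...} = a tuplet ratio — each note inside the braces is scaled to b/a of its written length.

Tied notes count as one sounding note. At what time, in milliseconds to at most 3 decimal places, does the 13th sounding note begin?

note 13 onset = 16b = 8571.429ms

1. 0.0ms @ 0 + 1607.143ms (3)
2. 1607.143ms @ 3 + 535.714ms (1)
3. 2142.857ms @ 4 + 1071.429ms (2)
4. 3214.286ms @ 6 + 459.184ms (6/7)
5. 3673.469ms @ 48/7 + 459.184ms (6/7)
6. 4132.653ms @ 54/7 + 459.184ms (6/7)
7. 4591.837ms @ 60/7 + 459.184ms (6/7)
8. 5051.02ms @ 66/7 + 459.184ms (6/7)
9. 5510.204ms @ 72/7 + 459.184ms (6/7)
10. 5969.388ms @ 78/7 + 459.184ms (6/7)
11. 6428.571ms @ 12 + 1071.429ms (2)
12. 7500.0ms @ 14 + 1071.429ms (2)
13. 8571.429ms @ 16 + 1071.429ms (2)
14. 9642.857ms @ 18 + 459.184ms (6/7)
15. 10102.041ms @ 132/7 + 459.184ms (6/7)
16. 10561.224ms @ 138/7 + 459.184ms (6/7)
17. 11020.408ms @ 144/7 + 459.184ms (6/7)
18. 11479.592ms @ 150/7 + 459.184ms (6/7)
19. 11938.776ms @ 156/7 + 459.184ms (6/7)
20. 12397.959ms @ 162/7 + 459.184ms (6/7)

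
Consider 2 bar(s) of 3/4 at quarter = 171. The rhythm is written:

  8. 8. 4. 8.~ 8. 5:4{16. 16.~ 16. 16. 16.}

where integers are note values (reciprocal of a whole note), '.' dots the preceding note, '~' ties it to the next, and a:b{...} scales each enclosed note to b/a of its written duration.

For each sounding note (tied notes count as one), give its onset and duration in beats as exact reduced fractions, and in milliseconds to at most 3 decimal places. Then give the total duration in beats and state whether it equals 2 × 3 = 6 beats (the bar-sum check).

1) 0.0ms=0b +263.158ms=3/4b
2) 263.158ms=3/4b +263.158ms=3/4b
3) 526.316ms=3/2b +526.316ms=3/2b
4) 1052.632ms=3b +526.316ms=3/2b
5) 1578.947ms=9/2b +105.263ms=3/10b
6) 1684.211ms=24/5b +210.526ms=3/5b
7) 1894.737ms=27/5b +105.263ms=3/10b
8) 2000.0ms=57/10b +105.263ms=3/10b
Σ=6b of 6 (171bpm 3/4) — PASS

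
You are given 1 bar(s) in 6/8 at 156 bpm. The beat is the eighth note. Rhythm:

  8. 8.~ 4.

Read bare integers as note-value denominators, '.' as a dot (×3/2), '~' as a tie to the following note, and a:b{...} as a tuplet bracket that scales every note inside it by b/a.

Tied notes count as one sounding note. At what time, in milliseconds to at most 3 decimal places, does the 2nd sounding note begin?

note 2 onset = 3/2b = 576.923ms

1. 0.0ms @ 0 + 576.923ms (3/2)
2. 576.923ms @ 3/2 + 1730.769ms (9/2)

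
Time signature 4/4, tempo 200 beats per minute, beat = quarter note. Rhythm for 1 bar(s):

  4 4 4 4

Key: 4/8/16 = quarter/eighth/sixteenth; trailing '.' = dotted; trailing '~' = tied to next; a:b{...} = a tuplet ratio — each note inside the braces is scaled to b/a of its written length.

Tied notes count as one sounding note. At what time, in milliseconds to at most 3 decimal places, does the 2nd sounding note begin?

note 2 onset = 1b = 300.0ms

1. 0.0ms @ 0 + 300.0ms (1)
2. 300.0ms @ 1 + 300.0ms (1)
3. 600.0ms @ 2 + 300.0ms (1)
4. 900.0ms @ 3 + 300.0ms (1)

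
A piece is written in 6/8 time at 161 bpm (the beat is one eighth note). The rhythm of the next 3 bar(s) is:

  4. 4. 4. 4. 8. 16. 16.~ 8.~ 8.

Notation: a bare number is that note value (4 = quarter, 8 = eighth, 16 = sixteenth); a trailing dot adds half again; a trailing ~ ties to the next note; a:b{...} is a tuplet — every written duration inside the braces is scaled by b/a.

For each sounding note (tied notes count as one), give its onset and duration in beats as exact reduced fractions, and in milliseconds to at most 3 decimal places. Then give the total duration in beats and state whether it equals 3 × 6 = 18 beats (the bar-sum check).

1) 0.0ms=0b +1118.012ms=3b
2) 1118.012ms=3b +1118.012ms=3b
3) 2236.025ms=6b +1118.012ms=3b
4) 3354.037ms=9b +1118.012ms=3b
5) 4472.05ms=12b +559.006ms=3/2b
6) 5031.056ms=27/2b +279.503ms=3/4b
7) 5310.559ms=57/4b +1397.516ms=15/4b
Σ=18b of 18 (161bpm 6/8) — PASS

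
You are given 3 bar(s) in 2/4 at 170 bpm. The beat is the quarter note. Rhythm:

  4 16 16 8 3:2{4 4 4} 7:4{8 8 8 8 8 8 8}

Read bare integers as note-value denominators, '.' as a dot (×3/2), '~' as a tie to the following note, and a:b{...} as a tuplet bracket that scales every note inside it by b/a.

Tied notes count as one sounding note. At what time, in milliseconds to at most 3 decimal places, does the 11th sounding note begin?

note 11 onset = 34/7b = 1714.286ms

1. 0.0ms @ 0 + 352.941ms (1)
2. 352.941ms @ 1 + 88.235ms (1/4)
3. 441.176ms @ 5/4 + 88.235ms (1/4)
4. 529.412ms @ 3/2 + 176.471ms (1/2)
5. 705.882ms @ 2 + 235.294ms (2/3)
6. 941.176ms @ 8/3 + 235.294ms (2/3)
7. 1176.471ms @ 10/3 + 235.294ms (2/3)
8. 1411.765ms @ 4 + 100.84ms (2/7)
9. 1512.605ms @ 30/7 + 100.84ms (2/7)
10. 1613.445ms @ 32/7 + 100.84ms (2/7)
11. 1714.286ms @ 34/7 + 100.84ms (2/7)
12. 1815.126ms @ 36/7 + 100.84ms (2/7)
13. 1915.966ms @ 38/7 + 100.84ms (2/7)
14. 2016.807ms @ 40/7 + 100.84ms (2/7)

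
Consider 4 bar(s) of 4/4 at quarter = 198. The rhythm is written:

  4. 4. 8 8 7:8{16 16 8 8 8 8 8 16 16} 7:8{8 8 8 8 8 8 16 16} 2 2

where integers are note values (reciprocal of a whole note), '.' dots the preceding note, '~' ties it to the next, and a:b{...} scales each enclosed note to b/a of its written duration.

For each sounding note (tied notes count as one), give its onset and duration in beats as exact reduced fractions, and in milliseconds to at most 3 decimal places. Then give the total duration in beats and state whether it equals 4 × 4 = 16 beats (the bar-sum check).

1) 0.0ms=0b +454.545ms=3/2b
2) 454.545ms=3/2b +454.545ms=3/2b
3) 909.091ms=3b +151.515ms=1/2b
4) 1060.606ms=7/2b +151.515ms=1/2b
5) 1212.121ms=4b +86.58ms=2/7b
6) 1298.701ms=30/7b +86.58ms=2/7b
7) 1385.281ms=32/7b +173.16ms=4/7b
8) 1558.442ms=36/7b +173.16ms=4/7b
9) 1731.602ms=40/7b +173.16ms=4/7b
10) 1904.762ms=44/7b +173.16ms=4/7b
11) 2077.922ms=48/7b +173.16ms=4/7b
12) 2251.082ms=52/7b +86.58ms=2/7b
13) 2337.662ms=54/7b +86.58ms=2/7b
14) 2424.242ms=8b +173.16ms=4/7b
15) 2597.403ms=60/7b +173.16ms=4/7b
16) 2770.563ms=64/7b +173.16ms=4/7b
17) 2943.723ms=68/7b +173.16ms=4/7b
18) 3116.883ms=72/7b +173.16ms=4/7b
19) 3290.043ms=76/7b +173.16ms=4/7b
20) 3463.203ms=80/7b +86.58ms=2/7b
21) 3549.784ms=82/7b +86.58ms=2/7b
22) 3636.364ms=12b +606.061ms=2b
23) 4242.424ms=14b +606.061ms=2b
Σ=16b of 16 (198bpm 4/4) — PASS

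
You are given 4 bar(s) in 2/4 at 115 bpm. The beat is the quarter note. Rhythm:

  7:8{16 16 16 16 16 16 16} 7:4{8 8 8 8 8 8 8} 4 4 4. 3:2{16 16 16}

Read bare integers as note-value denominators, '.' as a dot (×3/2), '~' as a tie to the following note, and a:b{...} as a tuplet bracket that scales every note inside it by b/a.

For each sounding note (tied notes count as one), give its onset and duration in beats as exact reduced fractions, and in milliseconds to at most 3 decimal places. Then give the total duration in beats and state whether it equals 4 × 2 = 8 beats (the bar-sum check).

1) 0.0ms=0b +149.068ms=2/7b
2) 149.068ms=2/7b +149.068ms=2/7b
3) 298.137ms=4/7b +149.068ms=2/7b
4) 447.205ms=6/7b +149.068ms=2/7b
5) 596.273ms=8/7b +149.068ms=2/7b
6) 745.342ms=10/7b +149.068ms=2/7b
7) 894.41ms=12/7b +149.068ms=2/7b
8) 1043.478ms=2b +149.068ms=2/7b
9) 1192.547ms=16/7b +149.068ms=2/7b
10) 1341.615ms=18/7b +149.068ms=2/7b
11) 1490.683ms=20/7b +149.068ms=2/7b
12) 1639.752ms=22/7b +149.068ms=2/7b
13) 1788.82ms=24/7b +149.068ms=2/7b
14) 1937.888ms=26/7b +149.068ms=2/7b
15) 2086.957ms=4b +521.739ms=1b
16) 2608.696ms=5b +521.739ms=1b
17) 3130.435ms=6b +782.609ms=3/2b
18) 3913.043ms=15/2b +86.957ms=1/6b
19) 4000.0ms=23/3b +86.957ms=1/6b
20) 4086.957ms=47/6b +86.957ms=1/6b
Σ=8b of 8 (115bpm 2/4) — PASS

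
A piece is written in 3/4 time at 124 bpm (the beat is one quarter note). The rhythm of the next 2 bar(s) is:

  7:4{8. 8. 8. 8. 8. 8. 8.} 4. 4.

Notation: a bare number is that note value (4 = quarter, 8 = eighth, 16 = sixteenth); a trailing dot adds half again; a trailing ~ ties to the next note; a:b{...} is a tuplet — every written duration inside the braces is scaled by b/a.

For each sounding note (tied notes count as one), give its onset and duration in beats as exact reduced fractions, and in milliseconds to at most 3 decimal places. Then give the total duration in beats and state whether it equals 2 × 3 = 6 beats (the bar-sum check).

1) 0.0ms=0b +207.373ms=3/7b
2) 207.373ms=3/7b +207.373ms=3/7b
3) 414.747ms=6/7b +207.373ms=3/7b
4) 622.12ms=9/7b +207.373ms=3/7b
5) 829.493ms=12/7b +207.373ms=3/7b
6) 1036.866ms=15/7b +207.373ms=3/7b
7) 1244.24ms=18/7b +207.373ms=3/7b
8) 1451.613ms=3b +725.806ms=3/2b
9) 2177.419ms=9/2b +725.806ms=3/2b
Σ=6b of 6 (124bpm 3/4) — PASS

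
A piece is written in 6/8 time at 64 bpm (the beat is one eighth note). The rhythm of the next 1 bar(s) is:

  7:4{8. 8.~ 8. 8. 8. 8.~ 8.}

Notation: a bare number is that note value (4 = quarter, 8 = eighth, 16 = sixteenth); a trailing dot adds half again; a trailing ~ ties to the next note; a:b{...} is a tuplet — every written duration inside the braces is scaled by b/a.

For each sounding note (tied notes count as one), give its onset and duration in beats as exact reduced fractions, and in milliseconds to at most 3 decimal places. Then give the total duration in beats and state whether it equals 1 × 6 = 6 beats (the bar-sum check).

1) 0.0ms=0b +803.571ms=6/7b
2) 803.571ms=6/7b +1607.143ms=12/7b
3) 2410.714ms=18/7b +803.571ms=6/7b
4) 3214.286ms=24/7b +803.571ms=6/7b
5) 4017.857ms=30/7b +1607.143ms=12/7b
Σ=6b of 6 (64bpm 6/8) — PASS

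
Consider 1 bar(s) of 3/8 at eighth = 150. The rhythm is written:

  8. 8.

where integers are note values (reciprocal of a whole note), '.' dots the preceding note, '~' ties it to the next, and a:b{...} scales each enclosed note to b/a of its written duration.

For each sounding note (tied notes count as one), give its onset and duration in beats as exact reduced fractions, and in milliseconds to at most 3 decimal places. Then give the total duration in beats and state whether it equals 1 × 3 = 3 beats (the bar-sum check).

1) 0.0ms=0b +600.0ms=3/2b
2) 600.0ms=3/2b +600.0ms=3/2b
Σ=3b of 3 (150bpm 3/8) — PASS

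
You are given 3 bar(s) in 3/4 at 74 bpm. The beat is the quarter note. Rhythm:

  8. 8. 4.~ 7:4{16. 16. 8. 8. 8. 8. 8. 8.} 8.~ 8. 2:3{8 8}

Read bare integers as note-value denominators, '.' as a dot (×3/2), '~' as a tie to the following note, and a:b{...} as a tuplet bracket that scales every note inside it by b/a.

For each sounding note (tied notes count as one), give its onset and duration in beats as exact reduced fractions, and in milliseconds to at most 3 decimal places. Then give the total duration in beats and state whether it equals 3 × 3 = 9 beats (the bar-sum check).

1) 0.0ms=0b +608.108ms=3/4b
2) 608.108ms=3/4b +608.108ms=3/4b
3) 1216.216ms=3/2b +1389.961ms=12/7b
4) 2606.178ms=45/14b +173.745ms=3/14b
5) 2779.923ms=24/7b +347.49ms=3/7b
6) 3127.413ms=27/7b +347.49ms=3/7b
7) 3474.903ms=30/7b +347.49ms=3/7b
8) 3822.394ms=33/7b +347.49ms=3/7b
9) 4169.884ms=36/7b +347.49ms=3/7b
10) 4517.375ms=39/7b +347.49ms=3/7b
11) 4864.865ms=6b +1216.216ms=3/2b
12) 6081.081ms=15/2b +608.108ms=3/4b
13) 6689.189ms=33/4b +608.108ms=3/4b
Σ=9b of 9 (74bpm 3/4) — PASS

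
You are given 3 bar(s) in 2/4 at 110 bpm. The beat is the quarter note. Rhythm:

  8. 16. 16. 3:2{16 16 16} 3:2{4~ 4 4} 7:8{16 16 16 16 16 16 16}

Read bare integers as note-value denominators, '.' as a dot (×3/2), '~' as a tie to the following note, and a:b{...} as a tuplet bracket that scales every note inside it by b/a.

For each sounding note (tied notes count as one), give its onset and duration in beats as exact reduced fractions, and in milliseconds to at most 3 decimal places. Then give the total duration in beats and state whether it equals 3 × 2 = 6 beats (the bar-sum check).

1) 0.0ms=0b +409.091ms=3/4b
2) 409.091ms=3/4b +204.545ms=3/8b
3) 613.636ms=9/8b +204.545ms=3/8b
4) 818.182ms=3/2b +90.909ms=1/6b
5) 909.091ms=5/3b +90.909ms=1/6b
6) 1000.0ms=11/6b +90.909ms=1/6b
7) 1090.909ms=2b +727.273ms=4/3b
8) 1818.182ms=10/3b +363.636ms=2/3b
9) 2181.818ms=4b +155.844ms=2/7b
10) 2337.662ms=30/7b +155.844ms=2/7b
11) 2493.506ms=32/7b +155.844ms=2/7b
12) 2649.351ms=34/7b +155.844ms=2/7b
13) 2805.195ms=36/7b +155.844ms=2/7b
14) 2961.039ms=38/7b +155.844ms=2/7b
15) 3116.883ms=40/7b +155.844ms=2/7b
Σ=6b of 6 (110bpm 2/4) — PASS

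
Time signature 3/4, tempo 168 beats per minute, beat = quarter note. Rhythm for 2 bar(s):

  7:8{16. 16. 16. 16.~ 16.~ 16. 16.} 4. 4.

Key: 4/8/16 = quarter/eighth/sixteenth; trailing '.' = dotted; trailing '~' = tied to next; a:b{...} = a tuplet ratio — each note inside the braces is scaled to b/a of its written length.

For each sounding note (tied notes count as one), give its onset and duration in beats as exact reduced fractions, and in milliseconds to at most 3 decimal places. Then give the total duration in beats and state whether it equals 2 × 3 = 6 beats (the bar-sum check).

1) 0.0ms=0b +153.061ms=3/7b
2) 153.061ms=3/7b +153.061ms=3/7b
3) 306.122ms=6/7b +153.061ms=3/7b
4) 459.184ms=9/7b +459.184ms=9/7b
5) 918.367ms=18/7b +153.061ms=3/7b
6) 1071.429ms=3b +535.714ms=3/2b
7) 1607.143ms=9/2b +535.714ms=3/2b
Σ=6b of 6 (168bpm 3/4) — PASS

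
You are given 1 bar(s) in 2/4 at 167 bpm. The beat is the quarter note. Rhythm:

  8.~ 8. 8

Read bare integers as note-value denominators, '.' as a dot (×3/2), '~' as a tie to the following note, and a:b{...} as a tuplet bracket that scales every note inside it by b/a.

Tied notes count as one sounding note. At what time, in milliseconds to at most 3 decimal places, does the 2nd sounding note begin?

1. 0.0ms @ 0 + 538.922ms (3/2)
2. 538.922ms @ 3/2 + 179.641ms (1/2)

note 2 onset = 3/2b = 538.922ms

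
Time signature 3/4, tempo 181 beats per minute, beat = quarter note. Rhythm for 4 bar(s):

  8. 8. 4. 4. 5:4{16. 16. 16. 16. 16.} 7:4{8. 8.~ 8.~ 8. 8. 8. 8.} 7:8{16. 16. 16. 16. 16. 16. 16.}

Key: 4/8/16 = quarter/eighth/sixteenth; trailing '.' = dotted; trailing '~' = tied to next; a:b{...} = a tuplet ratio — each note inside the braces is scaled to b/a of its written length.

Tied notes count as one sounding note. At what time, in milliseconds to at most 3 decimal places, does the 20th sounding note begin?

note 20 onset = 78/7b = 3693.765ms

1. 0.0ms @ 0 + 248.619ms (3/4)
2. 248.619ms @ 3/4 + 248.619ms (3/4)
3. 497.238ms @ 3/2 + 497.238ms (3/2)
4. 994.475ms @ 3 + 497.238ms (3/2)
5. 1491.713ms @ 9/2 + 99.448ms (3/10)
6. 1591.16ms @ 24/5 + 99.448ms (3/10)
7. 1690.608ms @ 51/10 + 99.448ms (3/10)
8. 1790.055ms @ 27/5 + 99.448ms (3/10)
9. 1889.503ms @ 57/10 + 99.448ms (3/10)
10. 1988.95ms @ 6 + 142.068ms (3/7)
11. 2131.018ms @ 45/7 + 426.204ms (9/7)
12. 2557.222ms @ 54/7 + 142.068ms (3/7)
13. 2699.29ms @ 57/7 + 142.068ms (3/7)
14. 2841.358ms @ 60/7 + 142.068ms (3/7)
15. 2983.425ms @ 9 + 142.068ms (3/7)
16. 3125.493ms @ 66/7 + 142.068ms (3/7)
17. 3267.561ms @ 69/7 + 142.068ms (3/7)
18. 3409.629ms @ 72/7 + 142.068ms (3/7)
19. 3551.697ms @ 75/7 + 142.068ms (3/7)
20. 3693.765ms @ 78/7 + 142.068ms (3/7)
21. 3835.833ms @ 81/7 + 142.068ms (3/7)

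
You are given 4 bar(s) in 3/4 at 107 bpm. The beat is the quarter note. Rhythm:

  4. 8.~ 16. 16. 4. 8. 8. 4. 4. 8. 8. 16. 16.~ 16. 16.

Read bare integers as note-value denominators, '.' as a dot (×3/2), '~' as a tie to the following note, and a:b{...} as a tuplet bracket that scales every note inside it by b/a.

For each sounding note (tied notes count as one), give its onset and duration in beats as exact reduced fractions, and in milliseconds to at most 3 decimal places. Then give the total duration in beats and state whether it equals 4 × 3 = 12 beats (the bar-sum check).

1) 0.0ms=0b +841.121ms=3/2b
2) 841.121ms=3/2b +630.841ms=9/8b
3) 1471.963ms=21/8b +210.28ms=3/8b
4) 1682.243ms=3b +841.121ms=3/2b
5) 2523.364ms=9/2b +420.561ms=3/4b
6) 2943.925ms=21/4b +420.561ms=3/4b
7) 3364.486ms=6b +841.121ms=3/2b
8) 4205.607ms=15/2b +841.121ms=3/2b
9) 5046.729ms=9b +420.561ms=3/4b
10) 5467.29ms=39/4b +420.561ms=3/4b
11) 5887.85ms=21/2b +210.28ms=3/8b
12) 6098.131ms=87/8b +420.561ms=3/4b
13) 6518.692ms=93/8b +210.28ms=3/8b
Σ=12b of 12 (107bpm 3/4) — PASS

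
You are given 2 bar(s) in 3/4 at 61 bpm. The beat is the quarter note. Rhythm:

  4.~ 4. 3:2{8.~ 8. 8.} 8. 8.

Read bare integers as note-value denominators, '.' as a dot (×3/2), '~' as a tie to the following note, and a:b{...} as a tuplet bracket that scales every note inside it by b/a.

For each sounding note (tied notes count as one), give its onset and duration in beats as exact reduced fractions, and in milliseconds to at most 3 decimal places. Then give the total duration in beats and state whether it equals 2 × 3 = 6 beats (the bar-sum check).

1) 0.0ms=0b +2950.82ms=3b
2) 2950.82ms=3b +983.607ms=1b
3) 3934.426ms=4b +491.803ms=1/2b
4) 4426.23ms=9/2b +737.705ms=3/4b
5) 5163.934ms=21/4b +737.705ms=3/4b
Σ=6b of 6 (61bpm 3/4) — PASS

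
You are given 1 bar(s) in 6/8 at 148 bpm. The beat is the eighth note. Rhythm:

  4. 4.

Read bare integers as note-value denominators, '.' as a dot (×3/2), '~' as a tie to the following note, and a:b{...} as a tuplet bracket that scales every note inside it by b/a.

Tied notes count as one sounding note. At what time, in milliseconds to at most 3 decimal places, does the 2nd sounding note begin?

note 2 onset = 3b = 1216.216ms

1. 0.0ms @ 0 + 1216.216ms (3)
2. 1216.216ms @ 3 + 1216.216ms (3)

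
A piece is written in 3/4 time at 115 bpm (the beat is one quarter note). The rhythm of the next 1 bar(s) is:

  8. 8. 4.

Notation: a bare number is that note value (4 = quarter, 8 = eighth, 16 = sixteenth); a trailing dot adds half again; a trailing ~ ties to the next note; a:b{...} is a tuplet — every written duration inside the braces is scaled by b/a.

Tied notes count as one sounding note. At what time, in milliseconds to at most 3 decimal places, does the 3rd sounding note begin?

1. 0.0ms @ 0 + 391.304ms (3/4)
2. 391.304ms @ 3/4 + 391.304ms (3/4)
3. 782.609ms @ 3/2 + 782.609ms (3/2)

note 3 onset = 3/2b = 782.609ms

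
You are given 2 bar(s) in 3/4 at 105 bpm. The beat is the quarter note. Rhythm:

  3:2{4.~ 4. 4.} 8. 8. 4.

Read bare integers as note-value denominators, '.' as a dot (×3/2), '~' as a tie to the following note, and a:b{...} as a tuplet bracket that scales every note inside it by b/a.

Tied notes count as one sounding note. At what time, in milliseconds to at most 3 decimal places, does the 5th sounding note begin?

1. 0.0ms @ 0 + 1142.857ms (2)
2. 1142.857ms @ 2 + 571.429ms (1)
3. 1714.286ms @ 3 + 428.571ms (3/4)
4. 2142.857ms @ 15/4 + 428.571ms (3/4)
5. 2571.429ms @ 9/2 + 857.143ms (3/2)

note 5 onset = 9/2b = 2571.429ms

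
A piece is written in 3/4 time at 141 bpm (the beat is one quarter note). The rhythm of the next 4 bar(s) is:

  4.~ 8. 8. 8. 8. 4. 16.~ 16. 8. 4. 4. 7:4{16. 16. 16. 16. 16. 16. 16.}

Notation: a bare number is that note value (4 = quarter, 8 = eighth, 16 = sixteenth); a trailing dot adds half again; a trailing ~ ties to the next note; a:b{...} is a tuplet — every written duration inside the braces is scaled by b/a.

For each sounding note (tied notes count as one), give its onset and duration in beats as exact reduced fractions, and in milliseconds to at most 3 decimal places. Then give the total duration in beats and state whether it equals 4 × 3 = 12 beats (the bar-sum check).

1) 0.0ms=0b +957.447ms=9/4b
2) 957.447ms=9/4b +319.149ms=3/4b
3) 1276.596ms=3b +319.149ms=3/4b
4) 1595.745ms=15/4b +319.149ms=3/4b
5) 1914.894ms=9/2b +638.298ms=3/2b
6) 2553.191ms=6b +319.149ms=3/4b
7) 2872.34ms=27/4b +319.149ms=3/4b
8) 3191.489ms=15/2b +638.298ms=3/2b
9) 3829.787ms=9b +638.298ms=3/2b
10) 4468.085ms=21/2b +91.185ms=3/14b
11) 4559.271ms=75/7b +91.185ms=3/14b
12) 4650.456ms=153/14b +91.185ms=3/14b
13) 4741.641ms=78/7b +91.185ms=3/14b
14) 4832.827ms=159/14b +91.185ms=3/14b
15) 4924.012ms=81/7b +91.185ms=3/14b
16) 5015.198ms=165/14b +91.185ms=3/14b
Σ=12b of 12 (141bpm 3/4) — PASS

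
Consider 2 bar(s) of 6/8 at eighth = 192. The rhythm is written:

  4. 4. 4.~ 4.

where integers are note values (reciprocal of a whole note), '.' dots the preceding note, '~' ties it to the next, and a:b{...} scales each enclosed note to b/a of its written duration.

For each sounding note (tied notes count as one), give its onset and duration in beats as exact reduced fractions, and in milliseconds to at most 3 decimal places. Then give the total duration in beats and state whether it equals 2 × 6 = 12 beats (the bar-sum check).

1) 0.0ms=0b +937.5ms=3b
2) 937.5ms=3b +937.5ms=3b
3) 1875.0ms=6b +1875.0ms=6b
Σ=12b of 12 (192bpm 6/8) — PASS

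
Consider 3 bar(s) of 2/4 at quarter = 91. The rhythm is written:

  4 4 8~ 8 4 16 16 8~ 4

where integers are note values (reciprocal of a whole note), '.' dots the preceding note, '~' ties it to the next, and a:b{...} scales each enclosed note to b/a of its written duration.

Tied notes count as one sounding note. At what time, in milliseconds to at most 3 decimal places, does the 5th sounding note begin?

1. 0.0ms @ 0 + 659.341ms (1)
2. 659.341ms @ 1 + 659.341ms (1)
3. 1318.681ms @ 2 + 659.341ms (1)
4. 1978.022ms @ 3 + 659.341ms (1)
5. 2637.363ms @ 4 + 164.835ms (1/4)
6. 2802.198ms @ 17/4 + 164.835ms (1/4)
7. 2967.033ms @ 9/2 + 989.011ms (3/2)

note 5 onset = 4b = 2637.363ms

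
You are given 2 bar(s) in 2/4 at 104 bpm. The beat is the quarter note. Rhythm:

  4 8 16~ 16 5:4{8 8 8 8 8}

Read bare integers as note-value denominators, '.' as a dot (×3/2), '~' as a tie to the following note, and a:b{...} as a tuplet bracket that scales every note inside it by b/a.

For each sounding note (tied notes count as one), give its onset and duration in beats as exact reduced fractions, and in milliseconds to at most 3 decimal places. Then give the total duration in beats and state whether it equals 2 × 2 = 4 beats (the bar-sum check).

1) 0.0ms=0b +576.923ms=1b
2) 576.923ms=1b +288.462ms=1/2b
3) 865.385ms=3/2b +288.462ms=1/2b
4) 1153.846ms=2b +230.769ms=2/5b
5) 1384.615ms=12/5b +230.769ms=2/5b
6) 1615.385ms=14/5b +230.769ms=2/5b
7) 1846.154ms=16/5b +230.769ms=2/5b
8) 2076.923ms=18/5b +230.769ms=2/5b
Σ=4b of 4 (104bpm 2/4) — PASS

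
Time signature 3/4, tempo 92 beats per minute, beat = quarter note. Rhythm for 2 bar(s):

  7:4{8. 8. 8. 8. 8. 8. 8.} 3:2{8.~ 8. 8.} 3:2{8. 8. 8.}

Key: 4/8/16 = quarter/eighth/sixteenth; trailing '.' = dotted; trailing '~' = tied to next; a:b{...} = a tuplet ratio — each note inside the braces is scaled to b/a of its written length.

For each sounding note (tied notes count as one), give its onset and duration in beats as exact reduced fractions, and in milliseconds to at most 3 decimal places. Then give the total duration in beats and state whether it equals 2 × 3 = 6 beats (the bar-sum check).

1) 0.0ms=0b +279.503ms=3/7b
2) 279.503ms=3/7b +279.503ms=3/7b
3) 559.006ms=6/7b +279.503ms=3/7b
4) 838.509ms=9/7b +279.503ms=3/7b
5) 1118.012ms=12/7b +279.503ms=3/7b
6) 1397.516ms=15/7b +279.503ms=3/7b
7) 1677.019ms=18/7b +279.503ms=3/7b
8) 1956.522ms=3b +652.174ms=1b
9) 2608.696ms=4b +326.087ms=1/2b
10) 2934.783ms=9/2b +326.087ms=1/2b
11) 3260.87ms=5b +326.087ms=1/2b
12) 3586.957ms=11/2b +326.087ms=1/2b
Σ=6b of 6 (92bpm 3/4) — PASS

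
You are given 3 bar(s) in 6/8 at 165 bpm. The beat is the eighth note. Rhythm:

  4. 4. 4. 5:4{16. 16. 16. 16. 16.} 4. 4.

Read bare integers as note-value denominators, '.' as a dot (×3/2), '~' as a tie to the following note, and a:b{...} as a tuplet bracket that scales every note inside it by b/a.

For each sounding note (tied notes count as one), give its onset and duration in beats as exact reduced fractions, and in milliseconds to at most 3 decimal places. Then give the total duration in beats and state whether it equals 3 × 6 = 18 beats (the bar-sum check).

1) 0.0ms=0b +1090.909ms=3b
2) 1090.909ms=3b +1090.909ms=3b
3) 2181.818ms=6b +1090.909ms=3b
4) 3272.727ms=9b +218.182ms=3/5b
5) 3490.909ms=48/5b +218.182ms=3/5b
6) 3709.091ms=51/5b +218.182ms=3/5b
7) 3927.273ms=54/5b +218.182ms=3/5b
8) 4145.455ms=57/5b +218.182ms=3/5b
9) 4363.636ms=12b +1090.909ms=3b
10) 5454.545ms=15b +1090.909ms=3b
Σ=18b of 18 (165bpm 6/8) — PASS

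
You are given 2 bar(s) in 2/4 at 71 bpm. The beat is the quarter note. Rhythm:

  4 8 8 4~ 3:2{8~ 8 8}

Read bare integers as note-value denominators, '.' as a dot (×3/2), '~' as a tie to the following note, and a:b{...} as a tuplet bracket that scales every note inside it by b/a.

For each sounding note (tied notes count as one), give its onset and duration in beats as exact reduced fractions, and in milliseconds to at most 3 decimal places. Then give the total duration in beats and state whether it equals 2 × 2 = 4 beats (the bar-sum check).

1) 0.0ms=0b +845.07ms=1b
2) 845.07ms=1b +422.535ms=1/2b
3) 1267.606ms=3/2b +422.535ms=1/2b
4) 1690.141ms=2b +1408.451ms=5/3b
5) 3098.592ms=11/3b +281.69ms=1/3b
Σ=4b of 4 (71bpm 2/4) — PASS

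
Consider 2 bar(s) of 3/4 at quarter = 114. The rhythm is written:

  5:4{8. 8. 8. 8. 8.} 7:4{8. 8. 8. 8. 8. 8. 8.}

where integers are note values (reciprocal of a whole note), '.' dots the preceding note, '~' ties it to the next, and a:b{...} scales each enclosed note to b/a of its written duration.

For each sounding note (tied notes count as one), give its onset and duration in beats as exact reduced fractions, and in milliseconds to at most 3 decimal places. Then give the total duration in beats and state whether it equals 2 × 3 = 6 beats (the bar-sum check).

1) 0.0ms=0b +315.789ms=3/5b
2) 315.789ms=3/5b +315.789ms=3/5b
3) 631.579ms=6/5b +315.789ms=3/5b
4) 947.368ms=9/5b +315.789ms=3/5b
5) 1263.158ms=12/5b +315.789ms=3/5b
6) 1578.947ms=3b +225.564ms=3/7b
7) 1804.511ms=24/7b +225.564ms=3/7b
8) 2030.075ms=27/7b +225.564ms=3/7b
9) 2255.639ms=30/7b +225.564ms=3/7b
10) 2481.203ms=33/7b +225.564ms=3/7b
11) 2706.767ms=36/7b +225.564ms=3/7b
12) 2932.331ms=39/7b +225.564ms=3/7b
Σ=6b of 6 (114bpm 3/4) — PASS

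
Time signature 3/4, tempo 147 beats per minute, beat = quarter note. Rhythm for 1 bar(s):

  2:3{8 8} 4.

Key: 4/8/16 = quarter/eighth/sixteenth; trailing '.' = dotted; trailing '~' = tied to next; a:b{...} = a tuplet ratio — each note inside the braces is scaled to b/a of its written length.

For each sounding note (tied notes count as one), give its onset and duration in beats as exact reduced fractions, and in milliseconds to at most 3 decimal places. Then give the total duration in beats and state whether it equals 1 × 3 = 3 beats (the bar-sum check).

1) 0.0ms=0b +306.122ms=3/4b
2) 306.122ms=3/4b +306.122ms=3/4b
3) 612.245ms=3/2b +612.245ms=3/2b
Σ=3b of 3 (147bpm 3/4) — PASS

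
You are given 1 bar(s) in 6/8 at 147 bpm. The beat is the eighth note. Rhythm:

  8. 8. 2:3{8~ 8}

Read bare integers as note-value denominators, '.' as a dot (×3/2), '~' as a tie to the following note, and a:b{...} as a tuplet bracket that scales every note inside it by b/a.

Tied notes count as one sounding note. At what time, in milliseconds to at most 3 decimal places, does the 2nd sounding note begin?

note 2 onset = 3/2b = 612.245ms

1. 0.0ms @ 0 + 612.245ms (3/2)
2. 612.245ms @ 3/2 + 612.245ms (3/2)
3. 1224.49ms @ 3 + 1224.49ms (3)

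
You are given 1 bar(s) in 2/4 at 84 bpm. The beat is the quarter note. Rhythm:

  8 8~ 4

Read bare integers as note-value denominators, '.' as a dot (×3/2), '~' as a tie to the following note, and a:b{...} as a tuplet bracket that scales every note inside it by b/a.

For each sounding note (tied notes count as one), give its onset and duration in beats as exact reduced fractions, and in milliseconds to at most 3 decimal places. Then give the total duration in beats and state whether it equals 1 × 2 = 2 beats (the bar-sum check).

1) 0.0ms=0b +357.143ms=1/2b
2) 357.143ms=1/2b +1071.429ms=3/2b
Σ=2b of 2 (84bpm 2/4) — PASS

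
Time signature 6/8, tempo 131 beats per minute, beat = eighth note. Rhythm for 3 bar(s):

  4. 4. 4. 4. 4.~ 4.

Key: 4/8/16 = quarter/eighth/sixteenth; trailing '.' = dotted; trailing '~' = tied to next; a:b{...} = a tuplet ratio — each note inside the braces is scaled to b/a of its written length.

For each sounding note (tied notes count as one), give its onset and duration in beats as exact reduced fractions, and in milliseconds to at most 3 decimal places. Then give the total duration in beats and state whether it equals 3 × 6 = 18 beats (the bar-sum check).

1) 0.0ms=0b +1374.046ms=3b
2) 1374.046ms=3b +1374.046ms=3b
3) 2748.092ms=6b +1374.046ms=3b
4) 4122.137ms=9b +1374.046ms=3b
5) 5496.183ms=12b +2748.092ms=6b
Σ=18b of 18 (131bpm 6/8) — PASS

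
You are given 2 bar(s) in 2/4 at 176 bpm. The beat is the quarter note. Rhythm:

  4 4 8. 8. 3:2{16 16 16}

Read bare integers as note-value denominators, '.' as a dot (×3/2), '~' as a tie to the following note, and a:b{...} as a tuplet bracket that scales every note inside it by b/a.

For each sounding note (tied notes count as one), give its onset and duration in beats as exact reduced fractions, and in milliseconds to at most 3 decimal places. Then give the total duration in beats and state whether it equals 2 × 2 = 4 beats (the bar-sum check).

1) 0.0ms=0b +340.909ms=1b
2) 340.909ms=1b +340.909ms=1b
3) 681.818ms=2b +255.682ms=3/4b
4) 937.5ms=11/4b +255.682ms=3/4b
5) 1193.182ms=7/2b +56.818ms=1/6b
6) 1250.0ms=11/3b +56.818ms=1/6b
7) 1306.818ms=23/6b +56.818ms=1/6b
Σ=4b of 4 (176bpm 2/4) — PASS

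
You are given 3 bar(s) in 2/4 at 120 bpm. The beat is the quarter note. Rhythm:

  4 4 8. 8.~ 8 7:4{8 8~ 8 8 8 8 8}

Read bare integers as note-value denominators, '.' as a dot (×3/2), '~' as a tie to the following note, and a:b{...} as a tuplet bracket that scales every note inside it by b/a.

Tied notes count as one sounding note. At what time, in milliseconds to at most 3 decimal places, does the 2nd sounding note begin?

note 2 onset = 1b = 500.0ms

1. 0.0ms @ 0 + 500.0ms (1)
2. 500.0ms @ 1 + 500.0ms (1)
3. 1000.0ms @ 2 + 375.0ms (3/4)
4. 1375.0ms @ 11/4 + 625.0ms (5/4)
5. 2000.0ms @ 4 + 142.857ms (2/7)
6. 2142.857ms @ 30/7 + 285.714ms (4/7)
7. 2428.571ms @ 34/7 + 142.857ms (2/7)
8. 2571.429ms @ 36/7 + 142.857ms (2/7)
9. 2714.286ms @ 38/7 + 142.857ms (2/7)
10. 2857.143ms @ 40/7 + 142.857ms (2/7)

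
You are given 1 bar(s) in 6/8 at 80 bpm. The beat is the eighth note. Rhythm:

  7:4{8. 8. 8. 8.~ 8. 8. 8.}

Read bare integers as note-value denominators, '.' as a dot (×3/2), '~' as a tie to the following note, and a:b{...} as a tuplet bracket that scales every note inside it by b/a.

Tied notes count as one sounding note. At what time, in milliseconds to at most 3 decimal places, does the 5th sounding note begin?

note 5 onset = 30/7b = 3214.286ms

1. 0.0ms @ 0 + 642.857ms (6/7)
2. 642.857ms @ 6/7 + 642.857ms (6/7)
3. 1285.714ms @ 12/7 + 642.857ms (6/7)
4. 1928.571ms @ 18/7 + 1285.714ms (12/7)
5. 3214.286ms @ 30/7 + 642.857ms (6/7)
6. 3857.143ms @ 36/7 + 642.857ms (6/7)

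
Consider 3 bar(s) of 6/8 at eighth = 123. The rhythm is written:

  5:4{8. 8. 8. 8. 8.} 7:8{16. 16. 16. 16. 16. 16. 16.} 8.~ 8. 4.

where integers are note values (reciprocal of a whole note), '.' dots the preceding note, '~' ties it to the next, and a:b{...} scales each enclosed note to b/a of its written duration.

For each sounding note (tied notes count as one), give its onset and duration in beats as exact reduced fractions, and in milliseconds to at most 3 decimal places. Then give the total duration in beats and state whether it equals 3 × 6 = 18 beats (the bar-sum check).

1) 0.0ms=0b +585.366ms=6/5b
2) 585.366ms=6/5b +585.366ms=6/5b
3) 1170.732ms=12/5b +585.366ms=6/5b
4) 1756.098ms=18/5b +585.366ms=6/5b
5) 2341.463ms=24/5b +585.366ms=6/5b
6) 2926.829ms=6b +418.118ms=6/7b
7) 3344.948ms=48/7b +418.118ms=6/7b
8) 3763.066ms=54/7b +418.118ms=6/7b
9) 4181.185ms=60/7b +418.118ms=6/7b
10) 4599.303ms=66/7b +418.118ms=6/7b
11) 5017.422ms=72/7b +418.118ms=6/7b
12) 5435.54ms=78/7b +418.118ms=6/7b
13) 5853.659ms=12b +1463.415ms=3b
14) 7317.073ms=15b +1463.415ms=3b
Σ=18b of 18 (123bpm 6/8) — PASS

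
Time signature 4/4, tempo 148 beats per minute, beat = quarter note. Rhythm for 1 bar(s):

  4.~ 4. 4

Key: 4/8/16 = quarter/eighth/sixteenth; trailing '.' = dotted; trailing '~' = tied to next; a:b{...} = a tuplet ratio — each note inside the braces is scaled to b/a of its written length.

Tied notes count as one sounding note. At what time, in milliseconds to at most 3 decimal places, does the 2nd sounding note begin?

note 2 onset = 3b = 1216.216ms

1. 0.0ms @ 0 + 1216.216ms (3)
2. 1216.216ms @ 3 + 405.405ms (1)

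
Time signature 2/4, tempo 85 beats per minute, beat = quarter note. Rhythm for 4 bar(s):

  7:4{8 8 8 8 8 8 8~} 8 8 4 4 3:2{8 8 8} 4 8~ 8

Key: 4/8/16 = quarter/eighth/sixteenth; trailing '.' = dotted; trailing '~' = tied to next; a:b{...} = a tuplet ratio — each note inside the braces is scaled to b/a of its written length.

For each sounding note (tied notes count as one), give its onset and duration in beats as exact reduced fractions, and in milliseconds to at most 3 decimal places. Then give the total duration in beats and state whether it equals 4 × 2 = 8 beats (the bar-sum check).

1) 0.0ms=0b +201.681ms=2/7b
2) 201.681ms=2/7b +201.681ms=2/7b
3) 403.361ms=4/7b +201.681ms=2/7b
4) 605.042ms=6/7b +201.681ms=2/7b
5) 806.723ms=8/7b +201.681ms=2/7b
6) 1008.403ms=10/7b +201.681ms=2/7b
7) 1210.084ms=12/7b +554.622ms=11/14b
8) 1764.706ms=5/2b +352.941ms=1/2b
9) 2117.647ms=3b +705.882ms=1b
10) 2823.529ms=4b +705.882ms=1b
11) 3529.412ms=5b +235.294ms=1/3b
12) 3764.706ms=16/3b +235.294ms=1/3b
13) 4000.0ms=17/3b +235.294ms=1/3b
14) 4235.294ms=6b +705.882ms=1b
15) 4941.176ms=7b +705.882ms=1b
Σ=8b of 8 (85bpm 2/4) — PASS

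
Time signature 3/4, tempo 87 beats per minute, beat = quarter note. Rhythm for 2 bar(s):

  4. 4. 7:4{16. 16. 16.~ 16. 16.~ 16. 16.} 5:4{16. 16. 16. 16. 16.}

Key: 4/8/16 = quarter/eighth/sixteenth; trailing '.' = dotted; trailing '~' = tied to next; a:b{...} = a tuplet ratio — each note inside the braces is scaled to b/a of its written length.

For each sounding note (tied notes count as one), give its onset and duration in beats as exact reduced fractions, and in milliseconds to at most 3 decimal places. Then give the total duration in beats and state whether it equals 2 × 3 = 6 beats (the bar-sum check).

1) 0.0ms=0b +1034.483ms=3/2b
2) 1034.483ms=3/2b +1034.483ms=3/2b
3) 2068.966ms=3b +147.783ms=3/14b
4) 2216.749ms=45/14b +147.783ms=3/14b
5) 2364.532ms=24/7b +295.567ms=3/7b
6) 2660.099ms=27/7b +295.567ms=3/7b
7) 2955.665ms=30/7b +147.783ms=3/14b
8) 3103.448ms=9/2b +206.897ms=3/10b
9) 3310.345ms=24/5b +206.897ms=3/10b
10) 3517.241ms=51/10b +206.897ms=3/10b
11) 3724.138ms=27/5b +206.897ms=3/10b
12) 3931.034ms=57/10b +206.897ms=3/10b
Σ=6b of 6 (87bpm 3/4) — PASS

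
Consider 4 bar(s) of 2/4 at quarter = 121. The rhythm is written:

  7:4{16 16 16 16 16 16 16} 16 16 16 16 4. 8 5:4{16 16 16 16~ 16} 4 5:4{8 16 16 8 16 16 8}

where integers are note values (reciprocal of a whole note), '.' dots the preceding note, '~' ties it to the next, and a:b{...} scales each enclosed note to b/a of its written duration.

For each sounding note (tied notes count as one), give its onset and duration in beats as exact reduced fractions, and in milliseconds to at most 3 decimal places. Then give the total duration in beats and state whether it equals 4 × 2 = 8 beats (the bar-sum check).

1) 0.0ms=0b +70.838ms=1/7b
2) 70.838ms=1/7b +70.838ms=1/7b
3) 141.677ms=2/7b +70.838ms=1/7b
4) 212.515ms=3/7b +70.838ms=1/7b
5) 283.353ms=4/7b +70.838ms=1/7b
6) 354.191ms=5/7b +70.838ms=1/7b
7) 425.03ms=6/7b +70.838ms=1/7b
8) 495.868ms=1b +123.967ms=1/4b
9) 619.835ms=5/4b +123.967ms=1/4b
10) 743.802ms=3/2b +123.967ms=1/4b
11) 867.769ms=7/4b +123.967ms=1/4b
12) 991.736ms=2b +743.802ms=3/2b
13) 1735.537ms=7/2b +247.934ms=1/2b
14) 1983.471ms=4b +99.174ms=1/5b
15) 2082.645ms=21/5b +99.174ms=1/5b
16) 2181.818ms=22/5b +99.174ms=1/5b
17) 2280.992ms=23/5b +198.347ms=2/5b
18) 2479.339ms=5b +495.868ms=1b
19) 2975.207ms=6b +198.347ms=2/5b
20) 3173.554ms=32/5b +99.174ms=1/5b
21) 3272.727ms=33/5b +99.174ms=1/5b
22) 3371.901ms=34/5b +198.347ms=2/5b
23) 3570.248ms=36/5b +99.174ms=1/5b
24) 3669.421ms=37/5b +99.174ms=1/5b
25) 3768.595ms=38/5b +198.347ms=2/5b
Σ=8b of 8 (121bpm 2/4) — PASS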